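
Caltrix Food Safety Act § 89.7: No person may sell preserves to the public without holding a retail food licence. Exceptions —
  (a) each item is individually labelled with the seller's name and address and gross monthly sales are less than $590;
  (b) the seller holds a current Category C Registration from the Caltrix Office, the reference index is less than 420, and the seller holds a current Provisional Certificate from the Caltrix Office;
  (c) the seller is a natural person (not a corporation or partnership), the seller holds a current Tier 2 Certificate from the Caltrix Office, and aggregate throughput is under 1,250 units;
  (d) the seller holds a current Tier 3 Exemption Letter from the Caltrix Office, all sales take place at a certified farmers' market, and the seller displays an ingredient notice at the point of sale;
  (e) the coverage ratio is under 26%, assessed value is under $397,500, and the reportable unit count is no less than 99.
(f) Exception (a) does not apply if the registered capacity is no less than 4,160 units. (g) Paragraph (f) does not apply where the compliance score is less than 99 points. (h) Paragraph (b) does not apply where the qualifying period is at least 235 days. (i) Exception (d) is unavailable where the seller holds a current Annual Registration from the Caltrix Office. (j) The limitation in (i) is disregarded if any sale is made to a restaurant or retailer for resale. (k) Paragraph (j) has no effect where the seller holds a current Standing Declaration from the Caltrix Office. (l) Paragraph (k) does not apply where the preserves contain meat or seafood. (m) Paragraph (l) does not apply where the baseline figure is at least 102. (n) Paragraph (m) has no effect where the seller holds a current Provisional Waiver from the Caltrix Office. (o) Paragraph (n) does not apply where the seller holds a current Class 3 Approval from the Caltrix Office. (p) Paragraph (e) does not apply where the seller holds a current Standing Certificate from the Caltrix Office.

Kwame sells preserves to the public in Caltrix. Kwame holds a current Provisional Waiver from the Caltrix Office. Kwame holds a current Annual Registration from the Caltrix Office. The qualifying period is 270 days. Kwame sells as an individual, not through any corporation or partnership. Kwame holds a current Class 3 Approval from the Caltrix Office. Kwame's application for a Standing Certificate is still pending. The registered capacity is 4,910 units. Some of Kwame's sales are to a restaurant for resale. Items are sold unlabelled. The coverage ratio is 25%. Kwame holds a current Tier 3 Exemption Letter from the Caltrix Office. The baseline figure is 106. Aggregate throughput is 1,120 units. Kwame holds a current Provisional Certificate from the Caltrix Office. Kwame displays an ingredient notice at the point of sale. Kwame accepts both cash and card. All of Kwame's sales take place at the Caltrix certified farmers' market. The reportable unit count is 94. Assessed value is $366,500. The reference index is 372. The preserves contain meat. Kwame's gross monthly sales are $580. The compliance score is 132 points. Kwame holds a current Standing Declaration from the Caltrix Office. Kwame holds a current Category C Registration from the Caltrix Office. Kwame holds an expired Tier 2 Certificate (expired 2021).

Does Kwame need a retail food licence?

Exception (a) does not apply: items are sold unlabelled.
Exception (b)'s conditions are all satisfied: a current Category C Registration is held; the reference index is 372, less than the 420 limit; a current Provisional Certificate is held. But: (h) operates against (b): the qualifying period is 270 days, meeting the 235 days threshold. (b) is therefore removed.
Exception (c) fails — no current Tier 2 Certificate is held.
Exception (d) is satisfied on its face — a current Tier 3 Exemption Letter is held; all sales are at a certified farmers' market; an ingredient notice is displayed. However, paragraphs (i)–(o) must be considered: (i) operates against (d): a current Annual Registration is held. (j) would limit (i) — some sales are to a restaurant for resale — but (k) sets (j) aside: (k) operates against (j): a current Standing Declaration is held. (l) would limit (k) — the preserves contain meat — but (m) sets (l) aside: (m) operates against (l): the baseline figure is 106, meeting the 102 threshold. (n) would limit (m) — a current Provisional Waiver is held — but (o) sets (n) aside: (o) operates against (n): a current Class 3 Approval is held. So (d) is unavailable.
Exception (e) requires that the reportable unit count is no less than 99; but the reportable unit count is 94, short of 99, so (e) is unavailable.
None of the exceptions is available; § 89.7 applies in full.

Yes — Kwame must hold a retail food licence.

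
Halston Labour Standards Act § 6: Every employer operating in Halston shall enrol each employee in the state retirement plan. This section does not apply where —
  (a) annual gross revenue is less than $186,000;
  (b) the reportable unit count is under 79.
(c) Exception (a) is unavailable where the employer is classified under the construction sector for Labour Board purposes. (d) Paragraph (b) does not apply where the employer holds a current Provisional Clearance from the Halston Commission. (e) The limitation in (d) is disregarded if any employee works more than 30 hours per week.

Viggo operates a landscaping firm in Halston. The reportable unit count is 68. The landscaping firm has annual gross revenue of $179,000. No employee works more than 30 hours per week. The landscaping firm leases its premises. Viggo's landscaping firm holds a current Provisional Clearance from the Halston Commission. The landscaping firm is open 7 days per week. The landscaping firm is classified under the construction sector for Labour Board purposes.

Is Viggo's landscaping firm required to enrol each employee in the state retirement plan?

Exception (a)'s conditions are all satisfied: annual gross revenue is $179,000, less than the $186,000 limit. But: (c) is engaged — the landscaping firm is classified under the construction sector. Exception (a) does not apply.
Exception (b) is satisfied on its face — the reportable unit count is 68, under the 79 limit. But: (d) operates against (b): a current Provisional Clearance is held. (e) is not engaged (no employee exceeds 30 hours/week), so (d) stands. So (b) is unavailable.
No exception is made out. Viggo's landscaping firm falls within the general rule.

Yes — Viggo's landscaping firm must enrol each employee in the state retirement plan.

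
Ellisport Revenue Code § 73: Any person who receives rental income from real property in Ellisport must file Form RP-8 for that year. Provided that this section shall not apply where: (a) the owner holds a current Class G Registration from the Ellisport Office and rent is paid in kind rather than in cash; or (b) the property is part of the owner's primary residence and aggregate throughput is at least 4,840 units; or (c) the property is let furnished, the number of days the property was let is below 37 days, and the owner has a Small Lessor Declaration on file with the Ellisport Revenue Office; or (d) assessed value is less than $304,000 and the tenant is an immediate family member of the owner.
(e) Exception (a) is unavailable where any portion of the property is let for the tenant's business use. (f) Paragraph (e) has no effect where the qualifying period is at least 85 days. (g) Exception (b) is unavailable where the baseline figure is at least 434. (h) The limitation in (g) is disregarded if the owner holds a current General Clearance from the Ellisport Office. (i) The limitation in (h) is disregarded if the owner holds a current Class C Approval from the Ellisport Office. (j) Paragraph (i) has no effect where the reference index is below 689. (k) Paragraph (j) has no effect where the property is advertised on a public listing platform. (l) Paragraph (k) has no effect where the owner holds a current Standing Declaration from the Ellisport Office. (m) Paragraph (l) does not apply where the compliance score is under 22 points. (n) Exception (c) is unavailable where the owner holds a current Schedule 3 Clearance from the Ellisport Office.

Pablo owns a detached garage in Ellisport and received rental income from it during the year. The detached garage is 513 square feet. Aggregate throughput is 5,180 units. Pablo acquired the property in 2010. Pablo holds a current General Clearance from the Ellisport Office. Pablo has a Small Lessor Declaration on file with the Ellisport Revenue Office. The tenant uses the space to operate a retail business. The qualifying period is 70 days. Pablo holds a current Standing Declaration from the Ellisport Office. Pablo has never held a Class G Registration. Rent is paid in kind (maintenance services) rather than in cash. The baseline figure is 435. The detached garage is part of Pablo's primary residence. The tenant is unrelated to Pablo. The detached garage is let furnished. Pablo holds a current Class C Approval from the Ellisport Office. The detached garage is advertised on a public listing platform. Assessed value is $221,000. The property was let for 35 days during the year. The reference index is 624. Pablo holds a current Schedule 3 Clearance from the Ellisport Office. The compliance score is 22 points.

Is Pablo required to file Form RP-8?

Exception (a) does not apply: no current Class G Registration is held.
Exception (b) is satisfied on its face — the detached garage is part of the primary residence; aggregate throughput is 5,180 units, meeting the 4,840 units threshold. As to paragraphs (g)–(m): (g) would limit (b) — the baseline figure is 435, meeting the 434 threshold — but (h) sets (g) aside: (h) is engaged — a current General Clearance is held. (i) is triggered (a current Class C Approval is held), but is displaced by (j): (j) operates against (i): the reference index is 624, below the 689 limit. (k) would limit (j) — the property is publicly advertised — but (l) sets (k) aside: (l) operates against (k): a current Standing Declaration is held. (m), which would lift (l), is not engaged — the compliance score is 22 points, not under 22 points. (b) remains available.
All of (c)'s requirements are met (the property is let furnished; the number of days the property was let is 35 days, below the 37 days limit; a Small Lessor Declaration is on file). However, paragraph (n) must be considered: (n) operates against (c): a current Schedule 3 Clearance is held. Exception (c) does not apply.
Exception (d) requires that the tenant is an immediate family member of the owner; but the tenant is unrelated to the owner, so (d) is unavailable.

No — exception (b) applies; Pablo is not required to file Form RP-8.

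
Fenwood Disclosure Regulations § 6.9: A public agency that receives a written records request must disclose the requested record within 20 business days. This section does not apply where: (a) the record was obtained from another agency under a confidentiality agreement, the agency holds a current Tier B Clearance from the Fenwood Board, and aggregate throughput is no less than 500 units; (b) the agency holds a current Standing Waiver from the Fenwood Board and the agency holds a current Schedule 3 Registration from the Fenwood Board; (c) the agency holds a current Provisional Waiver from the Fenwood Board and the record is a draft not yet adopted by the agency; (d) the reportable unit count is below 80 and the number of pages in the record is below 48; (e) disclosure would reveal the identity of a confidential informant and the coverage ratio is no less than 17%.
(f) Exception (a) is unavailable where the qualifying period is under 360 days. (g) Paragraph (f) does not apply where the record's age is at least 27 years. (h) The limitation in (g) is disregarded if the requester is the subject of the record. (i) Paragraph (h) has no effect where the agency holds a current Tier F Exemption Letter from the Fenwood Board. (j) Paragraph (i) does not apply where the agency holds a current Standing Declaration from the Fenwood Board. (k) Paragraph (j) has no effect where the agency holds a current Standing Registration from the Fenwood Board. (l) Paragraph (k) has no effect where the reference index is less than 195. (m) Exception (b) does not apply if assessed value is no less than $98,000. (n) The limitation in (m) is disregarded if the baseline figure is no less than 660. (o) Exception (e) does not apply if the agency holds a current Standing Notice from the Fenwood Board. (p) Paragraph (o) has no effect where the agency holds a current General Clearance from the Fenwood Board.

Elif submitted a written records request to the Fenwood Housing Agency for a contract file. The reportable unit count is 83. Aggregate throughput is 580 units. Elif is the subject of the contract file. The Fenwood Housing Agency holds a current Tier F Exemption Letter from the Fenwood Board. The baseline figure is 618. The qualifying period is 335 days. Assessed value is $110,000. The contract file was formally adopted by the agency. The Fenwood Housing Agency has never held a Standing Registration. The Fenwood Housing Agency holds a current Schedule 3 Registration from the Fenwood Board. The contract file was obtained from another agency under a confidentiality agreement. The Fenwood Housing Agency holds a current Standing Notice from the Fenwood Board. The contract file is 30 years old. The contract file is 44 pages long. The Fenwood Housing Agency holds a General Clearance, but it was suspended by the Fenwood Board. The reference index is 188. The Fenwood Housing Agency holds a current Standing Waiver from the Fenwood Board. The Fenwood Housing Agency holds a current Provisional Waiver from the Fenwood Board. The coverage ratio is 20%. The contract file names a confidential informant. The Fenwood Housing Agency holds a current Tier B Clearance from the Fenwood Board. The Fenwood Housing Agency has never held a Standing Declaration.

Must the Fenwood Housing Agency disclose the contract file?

No — exception (a) applies; the Fenwood Housing Agency is not required to disclose the contract file.

All of (a)'s requirements are met (the contract file was obtained under a confidentiality agreement; a current Tier B Clearance is held; aggregate throughput is 580 units, meeting the 500 units threshold). Under paragraphs (f)–(l): (f) is triggered (the qualifying period is 335 days, under the 360 days limit), but is itself disapplied by (g): (g) is engaged — the record's age is 30 years, meeting the 27 years threshold. (h) would limit (g) — Elif is the subject of the contract file — but (i) sets (h) aside: (i) operates against (h): a current Tier F Exemption Letter is held. (j), which would lift (i), is not engaged — the Standing Declaration is not current. Exception (a) stands.
All of (b)'s requirements are met (a current Standing Waiver is held; a current Schedule 3 Registration is held). However, paragraphs (m)–(n) must be considered: (m) is triggered — assessed value is $110,000, meeting the $98,000 threshold. (n), which would lift (m), is not triggered — the baseline figure is 618, short of 660. Exception (b) does not apply.
Exception (c) fails — the contract file has been formally adopted.
Exception (d) fails — the reportable unit count is 83, not below 80.
All of (e)'s requirements are met (the contract file names a confidential informant; the coverage ratio is 20%, meeting the 17% threshold). However, paragraphs (o)–(p) must be considered: (o) operates against (e): a current Standing Notice is held. (p), which would lift (o), is not engaged — there is no General Clearance in force. So (e) is unavailable.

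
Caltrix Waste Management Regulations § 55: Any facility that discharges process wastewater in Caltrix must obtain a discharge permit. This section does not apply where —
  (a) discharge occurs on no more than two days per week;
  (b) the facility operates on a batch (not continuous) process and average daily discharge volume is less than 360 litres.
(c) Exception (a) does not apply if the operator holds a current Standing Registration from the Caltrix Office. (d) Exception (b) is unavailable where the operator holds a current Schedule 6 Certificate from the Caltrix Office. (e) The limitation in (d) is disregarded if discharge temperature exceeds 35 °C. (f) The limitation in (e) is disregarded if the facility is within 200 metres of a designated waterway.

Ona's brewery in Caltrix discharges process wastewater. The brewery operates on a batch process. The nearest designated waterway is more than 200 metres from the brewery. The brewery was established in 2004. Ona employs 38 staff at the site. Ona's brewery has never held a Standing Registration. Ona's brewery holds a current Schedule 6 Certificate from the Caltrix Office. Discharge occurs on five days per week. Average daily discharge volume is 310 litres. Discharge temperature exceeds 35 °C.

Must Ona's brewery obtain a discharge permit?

No — exception (b) applies; Ona's brewery is not required to obtain a discharge permit.

Exception (a) requires that discharge occurs on no more than two days per week; but discharge occurs on five days per week, so (a) is unavailable.
Exception (b) is satisfied on its face — the facility operates on a batch process; average daily discharge volume is 310 litres, less than the 360 litres limit. As to paragraphs (d)–(f): (d) operates (a current Schedule 6 Certificate is held), but yields to (e): (e) operates against (d): discharge temperature exceeds 35 °C. (f) is inapplicable (the brewery is more than 200 m from any designated waterway), so (e) stands. So (b) applies.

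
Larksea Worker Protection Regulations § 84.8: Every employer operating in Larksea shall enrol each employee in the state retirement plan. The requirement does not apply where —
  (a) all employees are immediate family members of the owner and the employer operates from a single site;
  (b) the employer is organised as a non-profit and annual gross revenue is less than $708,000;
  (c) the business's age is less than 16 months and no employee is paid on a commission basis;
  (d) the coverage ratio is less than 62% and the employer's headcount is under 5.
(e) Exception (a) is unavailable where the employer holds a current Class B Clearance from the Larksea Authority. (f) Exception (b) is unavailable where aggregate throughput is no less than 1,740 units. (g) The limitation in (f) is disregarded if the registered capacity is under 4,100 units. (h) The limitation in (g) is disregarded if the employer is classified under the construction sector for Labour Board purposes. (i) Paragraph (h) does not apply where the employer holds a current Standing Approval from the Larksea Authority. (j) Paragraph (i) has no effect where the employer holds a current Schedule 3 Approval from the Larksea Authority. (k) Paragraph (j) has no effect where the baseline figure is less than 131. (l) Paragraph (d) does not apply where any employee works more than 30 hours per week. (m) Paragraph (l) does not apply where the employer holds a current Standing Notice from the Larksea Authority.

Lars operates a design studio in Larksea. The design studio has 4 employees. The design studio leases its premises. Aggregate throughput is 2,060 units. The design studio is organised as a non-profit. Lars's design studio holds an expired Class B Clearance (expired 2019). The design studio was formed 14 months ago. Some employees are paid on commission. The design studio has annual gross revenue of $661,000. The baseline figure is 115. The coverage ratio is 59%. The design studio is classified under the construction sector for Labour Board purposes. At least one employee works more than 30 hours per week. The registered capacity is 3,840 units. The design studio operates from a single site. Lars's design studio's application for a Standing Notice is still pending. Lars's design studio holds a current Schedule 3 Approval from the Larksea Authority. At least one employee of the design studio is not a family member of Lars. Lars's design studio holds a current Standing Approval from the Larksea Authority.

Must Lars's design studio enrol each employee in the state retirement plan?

Exception (a) does not apply: at least one employee is not a family member.
All of (b)'s requirements are met (the employer is a non-profit; annual gross revenue is $661,000, less than the $708,000 limit). Considering the limiting provisions: (f) would limit (b) — aggregate throughput is 2,060 units, meeting the 1,740 units threshold — but (g) sets (f) aside: (g) operates against (f): the registered capacity is 3,840 units, under the 4,100 units limit. (h) would limit (g) — the design studio is classified under the construction sector — but (i) sets (h) aside: (i) operates against (h): a current Standing Approval is held. (j) would limit (i) — a current Schedule 3 Approval is held — but (k) sets (j) aside: (k) is engaged — the baseline figure is 115, less than the 131 limit. (b) remains available.
Exception (c) requires that no employee is paid on a commission basis; but some employees are paid on commission, so (c) is unavailable.
Exception (d) is satisfied on its face — the coverage ratio is 59%, less than the 62% limit; the employer's headcount is 4, under the 5 limit. But applying paragraphs (l)–(m): (l) operates against (d): at least one employee exceeds 30 hours/week. (m), which would lift (l), does not operate here — no current Standing Notice is held. So (d) is unavailable.

No — exception (b) applies; Lars's design studio is not required to enrol each employee in the state retirement plan.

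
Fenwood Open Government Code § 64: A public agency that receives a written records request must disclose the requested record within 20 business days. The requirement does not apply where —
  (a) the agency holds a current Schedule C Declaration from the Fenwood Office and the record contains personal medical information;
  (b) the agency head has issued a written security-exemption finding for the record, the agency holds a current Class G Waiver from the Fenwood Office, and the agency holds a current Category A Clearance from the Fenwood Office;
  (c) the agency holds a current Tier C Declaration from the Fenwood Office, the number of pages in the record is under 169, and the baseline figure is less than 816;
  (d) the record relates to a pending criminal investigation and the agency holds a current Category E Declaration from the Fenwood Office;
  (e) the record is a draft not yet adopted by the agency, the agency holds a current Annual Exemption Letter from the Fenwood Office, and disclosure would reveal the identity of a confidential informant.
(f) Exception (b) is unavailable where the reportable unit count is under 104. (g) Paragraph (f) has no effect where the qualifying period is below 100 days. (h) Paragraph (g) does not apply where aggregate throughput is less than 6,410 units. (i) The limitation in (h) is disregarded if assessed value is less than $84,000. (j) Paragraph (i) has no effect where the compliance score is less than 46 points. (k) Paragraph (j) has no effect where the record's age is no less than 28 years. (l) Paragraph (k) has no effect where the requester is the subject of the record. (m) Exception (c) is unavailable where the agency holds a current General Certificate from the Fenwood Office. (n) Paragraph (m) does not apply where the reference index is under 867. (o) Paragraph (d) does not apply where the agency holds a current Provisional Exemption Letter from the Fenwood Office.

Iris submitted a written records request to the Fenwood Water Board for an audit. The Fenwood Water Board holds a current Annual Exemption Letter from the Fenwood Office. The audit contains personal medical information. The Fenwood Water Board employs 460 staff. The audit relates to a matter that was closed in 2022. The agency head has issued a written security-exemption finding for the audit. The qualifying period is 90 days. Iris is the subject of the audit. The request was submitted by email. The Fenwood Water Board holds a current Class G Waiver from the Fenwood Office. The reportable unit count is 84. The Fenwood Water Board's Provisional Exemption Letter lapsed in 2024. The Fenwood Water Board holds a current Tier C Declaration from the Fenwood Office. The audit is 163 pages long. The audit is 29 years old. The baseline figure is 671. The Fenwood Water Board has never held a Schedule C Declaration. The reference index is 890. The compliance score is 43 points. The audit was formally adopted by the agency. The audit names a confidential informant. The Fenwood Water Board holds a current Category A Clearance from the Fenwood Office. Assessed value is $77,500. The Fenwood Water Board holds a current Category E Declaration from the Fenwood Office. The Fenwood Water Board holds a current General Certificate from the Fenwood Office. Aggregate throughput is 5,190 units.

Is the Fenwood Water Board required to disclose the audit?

Exception (a) requires that the agency holds a current Schedule C Declaration from the Fenwood Office; but there is no Schedule C Declaration in force, so (a) is unavailable.
All of (b)'s requirements are met (a written security-exemption finding has been issued; a current Class G Waiver is held; a current Category A Clearance is held). But: (f) is triggered — the reportable unit count is 84, under the 104 limit. (g) would limit (f) — the qualifying period is 90 days, below the 100 days limit — but (h) sets (g) aside: (h) operates against (g): aggregate throughput is 5,190 units, less than the 6,410 units limit. (i) applies (assessed value is $77,500, less than the $84,000 limit), but is overridden by (j): (j) operates against (i): the compliance score is 43 points, less than the 46 points limit. (k) would limit (j) — the record's age is 29 years, meeting the 28 years threshold — but (l) sets (k) aside: (l) operates against (k): Iris is the subject of the audit. (b) is therefore removed.
All of (c)'s requirements are met (a current Tier C Declaration is held; the number of pages in the record is 163, under the 169 limit; the baseline figure is 671, less than the 816 limit). However, paragraphs (m)–(n) must be considered: (m) operates against (c): a current General Certificate is held. (n), which would lift (m), is not engaged — the reference index is 890, not under 867. Exception (c) does not apply.
Exception (d) requires that the record relates to a pending criminal investigation; but the audit relates to a closed matter, so (d) is unavailable.
Exception (e) fails — the audit has been formally adopted.
No exception applies. The general rule governs.

Yes — the Fenwood Water Board must disclose the audit.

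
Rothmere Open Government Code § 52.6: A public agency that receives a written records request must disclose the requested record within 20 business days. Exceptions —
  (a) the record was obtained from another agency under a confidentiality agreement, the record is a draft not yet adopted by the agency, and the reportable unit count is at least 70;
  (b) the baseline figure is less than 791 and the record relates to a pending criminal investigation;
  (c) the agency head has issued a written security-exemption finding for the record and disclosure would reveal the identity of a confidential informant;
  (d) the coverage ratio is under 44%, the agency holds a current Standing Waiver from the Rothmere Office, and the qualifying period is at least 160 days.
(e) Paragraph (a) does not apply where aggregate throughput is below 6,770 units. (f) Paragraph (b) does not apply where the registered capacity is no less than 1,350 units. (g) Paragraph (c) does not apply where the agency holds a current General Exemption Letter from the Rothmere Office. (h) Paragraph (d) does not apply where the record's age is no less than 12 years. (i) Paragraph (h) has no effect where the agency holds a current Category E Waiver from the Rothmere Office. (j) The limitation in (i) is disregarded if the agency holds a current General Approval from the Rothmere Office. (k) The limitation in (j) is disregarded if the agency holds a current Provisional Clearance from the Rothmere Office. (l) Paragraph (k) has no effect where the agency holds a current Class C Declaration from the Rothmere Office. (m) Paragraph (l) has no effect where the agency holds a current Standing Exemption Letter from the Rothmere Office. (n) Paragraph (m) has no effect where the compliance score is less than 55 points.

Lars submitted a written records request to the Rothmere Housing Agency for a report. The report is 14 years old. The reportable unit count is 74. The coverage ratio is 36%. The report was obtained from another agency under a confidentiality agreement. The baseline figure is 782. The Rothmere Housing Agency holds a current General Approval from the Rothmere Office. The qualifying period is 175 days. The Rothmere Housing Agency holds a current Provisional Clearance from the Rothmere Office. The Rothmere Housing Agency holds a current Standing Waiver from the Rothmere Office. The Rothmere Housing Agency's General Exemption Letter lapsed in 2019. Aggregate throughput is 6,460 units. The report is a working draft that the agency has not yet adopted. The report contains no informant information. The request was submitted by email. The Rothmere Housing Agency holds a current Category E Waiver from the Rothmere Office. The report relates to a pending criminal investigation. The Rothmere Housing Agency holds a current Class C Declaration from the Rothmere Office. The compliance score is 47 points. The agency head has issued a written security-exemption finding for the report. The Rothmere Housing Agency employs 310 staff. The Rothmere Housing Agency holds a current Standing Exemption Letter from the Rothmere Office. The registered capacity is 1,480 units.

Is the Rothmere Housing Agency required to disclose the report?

Yes — the Rothmere Housing Agency must disclose the report.

Exception (a): the report was obtained under a confidentiality agreement; the report is an unadopted draft; the reportable unit count is 74, meeting the 70 threshold — every condition holds. Turning to paragraph (e): (e) is engaged — aggregate throughput is 6,460 units, below the 6,770 units limit. So (a) is unavailable.
Exception (b)'s conditions are all satisfied: the baseline figure is 782, less than the 791 limit; the report relates to a pending investigation. But: (f) operates against (b): the registered capacity is 1,480 units, meeting the 1,350 units threshold. (b) is therefore removed.
Exception (c) requires that disclosure would reveal the identity of a confidential informant; but the report contains no informant information, so (c) is unavailable.
Exception (d)'s conditions are all satisfied: the coverage ratio is 36%, under the 44% limit; a current Standing Waiver is held; the qualifying period is 175 days, meeting the 160 days threshold. But: (h) operates against (d): the record's age is 14 years, meeting the 12 years threshold. (i) would limit (h) — a current Category E Waiver is held — but (j) sets (i) aside: (j) is engaged — a current General Approval is held. (k) is triggered (a current Provisional Clearance is held), but is itself disapplied by (l): (l) is engaged — a current Class C Declaration is held. (m) would limit (l) — a current Standing Exemption Letter is held — but (n) sets (m) aside: (n) operates against (m): the compliance score is 47 points, less than the 55 points limit. So (d) is unavailable.
None of the exceptions is available; § 52.6 applies in full.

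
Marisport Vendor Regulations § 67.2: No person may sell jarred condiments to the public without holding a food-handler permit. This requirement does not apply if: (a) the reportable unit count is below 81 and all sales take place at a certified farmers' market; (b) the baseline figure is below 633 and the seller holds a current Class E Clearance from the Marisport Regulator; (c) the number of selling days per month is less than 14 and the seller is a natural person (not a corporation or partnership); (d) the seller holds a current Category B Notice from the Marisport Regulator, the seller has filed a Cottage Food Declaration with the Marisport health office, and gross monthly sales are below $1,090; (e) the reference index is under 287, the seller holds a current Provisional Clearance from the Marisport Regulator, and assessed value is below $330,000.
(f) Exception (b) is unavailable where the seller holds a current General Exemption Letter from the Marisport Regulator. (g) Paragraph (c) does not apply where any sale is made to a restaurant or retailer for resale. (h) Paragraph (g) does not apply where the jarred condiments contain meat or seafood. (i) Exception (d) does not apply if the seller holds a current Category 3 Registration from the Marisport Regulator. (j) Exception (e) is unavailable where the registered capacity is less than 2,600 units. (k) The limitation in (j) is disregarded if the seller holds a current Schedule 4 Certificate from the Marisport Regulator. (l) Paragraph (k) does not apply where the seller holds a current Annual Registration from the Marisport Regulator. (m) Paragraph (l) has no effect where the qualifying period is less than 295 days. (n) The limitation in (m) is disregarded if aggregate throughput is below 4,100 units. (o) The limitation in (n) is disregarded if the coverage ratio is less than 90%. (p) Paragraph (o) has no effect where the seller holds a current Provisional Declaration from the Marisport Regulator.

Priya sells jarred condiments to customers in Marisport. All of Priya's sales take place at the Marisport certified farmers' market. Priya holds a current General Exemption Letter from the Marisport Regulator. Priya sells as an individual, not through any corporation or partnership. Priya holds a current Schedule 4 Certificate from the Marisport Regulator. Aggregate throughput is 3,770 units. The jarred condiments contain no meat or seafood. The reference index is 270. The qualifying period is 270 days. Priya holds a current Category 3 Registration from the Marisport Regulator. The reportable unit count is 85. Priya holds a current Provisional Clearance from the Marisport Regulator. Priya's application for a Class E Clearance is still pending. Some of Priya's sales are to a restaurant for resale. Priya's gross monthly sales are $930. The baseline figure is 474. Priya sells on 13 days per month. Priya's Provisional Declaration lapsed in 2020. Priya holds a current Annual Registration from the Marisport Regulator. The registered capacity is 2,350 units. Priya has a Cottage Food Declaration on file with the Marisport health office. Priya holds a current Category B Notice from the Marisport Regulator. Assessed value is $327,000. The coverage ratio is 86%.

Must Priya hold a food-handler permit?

No — exception (e) applies; Priya is not required to hold a food-handler permit.

Exception (a) requires that the reportable unit count is below 81; but the reportable unit count is 85, not below 81, so (a) is unavailable.
Exception (b) fails — no current Class E Clearance is held.
Exception (c): the number of selling days per month is 13, less than the 14 limit; the seller is a natural person — every condition holds. However, paragraphs (g)–(h) must be considered: (g) applies — some sales are to a restaurant for resale. (h) is not engaged (the jarred condiments contain no meat or seafood), so (g) stands. So (c) is unavailable.
Exception (d)'s conditions are all satisfied: a current Category B Notice is held; a Cottage Food Declaration is on file; gross monthly sales are $930, below the $1,090 limit. But applying paragraph (i): (i) operates against (d): a current Category 3 Registration is held. So (d) is unavailable.
Exception (e)'s conditions are all satisfied: the reference index is 270, under the 287 limit; a current Provisional Clearance is held; assessed value is $327,000, below the $330,000 limit. Considering the limiting provisions: (j) is triggered (the registered capacity is 2,350 units, less than the 2,600 units limit), but is set aside by (k): (k) is triggered — a current Schedule 4 Certificate is held. (l) operates (a current Annual Registration is held), but is set aside by (m): (m) operates against (l): the qualifying period is 270 days, less than the 295 days limit. (n) would limit (m) — aggregate throughput is 3,770 units, below the 4,100 units limit — but (o) sets (n) aside: (o) operates against (n): the coverage ratio is 86%, less than the 90% limit. (p) is inapplicable (no current Provisional Declaration is held), so (o) stands. So (e) applies.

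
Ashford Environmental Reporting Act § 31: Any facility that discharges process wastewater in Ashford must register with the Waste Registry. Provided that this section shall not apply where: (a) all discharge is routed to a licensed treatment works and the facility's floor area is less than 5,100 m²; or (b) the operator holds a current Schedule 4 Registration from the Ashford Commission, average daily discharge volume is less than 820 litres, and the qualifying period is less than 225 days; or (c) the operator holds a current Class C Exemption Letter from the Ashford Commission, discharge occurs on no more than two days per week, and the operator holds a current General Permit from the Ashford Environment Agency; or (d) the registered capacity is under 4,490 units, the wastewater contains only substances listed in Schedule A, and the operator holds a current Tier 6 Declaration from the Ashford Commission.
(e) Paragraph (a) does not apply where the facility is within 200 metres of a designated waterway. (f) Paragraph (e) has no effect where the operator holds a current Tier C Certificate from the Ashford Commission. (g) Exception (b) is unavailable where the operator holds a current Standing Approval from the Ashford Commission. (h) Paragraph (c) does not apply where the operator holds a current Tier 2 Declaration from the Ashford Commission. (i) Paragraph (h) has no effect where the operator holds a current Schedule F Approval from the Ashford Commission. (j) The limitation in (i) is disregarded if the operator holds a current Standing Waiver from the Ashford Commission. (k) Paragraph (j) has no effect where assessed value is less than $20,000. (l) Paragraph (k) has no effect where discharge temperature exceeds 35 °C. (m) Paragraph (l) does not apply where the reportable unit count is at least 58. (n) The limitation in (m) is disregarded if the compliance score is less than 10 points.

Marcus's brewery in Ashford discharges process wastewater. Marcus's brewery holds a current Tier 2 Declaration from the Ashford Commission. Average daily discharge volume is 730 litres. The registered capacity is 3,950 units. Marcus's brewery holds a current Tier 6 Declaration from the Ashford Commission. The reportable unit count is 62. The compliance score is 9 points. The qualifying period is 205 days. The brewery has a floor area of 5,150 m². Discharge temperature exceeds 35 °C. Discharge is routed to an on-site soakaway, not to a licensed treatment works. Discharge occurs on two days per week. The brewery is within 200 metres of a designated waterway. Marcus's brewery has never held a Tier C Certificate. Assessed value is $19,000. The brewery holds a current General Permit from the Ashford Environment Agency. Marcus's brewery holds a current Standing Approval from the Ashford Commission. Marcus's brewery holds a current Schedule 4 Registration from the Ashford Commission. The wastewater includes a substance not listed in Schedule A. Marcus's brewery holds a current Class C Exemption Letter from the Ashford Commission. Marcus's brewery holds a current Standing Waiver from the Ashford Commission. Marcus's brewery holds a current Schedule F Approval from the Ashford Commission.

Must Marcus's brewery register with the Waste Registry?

Yes — Marcus's brewery must register with the Waste Registry.

Exception (a) fails — discharge is not routed to a licensed treatment works.
Exception (b) is satisfied on its face — a current Schedule 4 Registration is held; average daily discharge volume is 730 litres, less than the 820 litres limit; the qualifying period is 205 days, less than the 225 days limit. But applying paragraph (g): (g) operates against (b): a current Standing Approval is held. So (b) is unavailable.
Exception (c)'s conditions are all satisfied: a current Class C Exemption Letter is held; discharge occurs on no more than two days per week; a current General Permit is held. But applying paragraphs (h)–(n): (h) operates against (c): a current Tier 2 Declaration is held. (i) would limit (h) — a current Schedule F Approval is held — but (j) sets (i) aside: (j) operates against (i): a current Standing Waiver is held. (k) would limit (j) — assessed value is $19,000, less than the $20,000 limit — but (l) sets (k) aside: (l) is engaged — discharge temperature exceeds 35 °C. (m) operates (the reportable unit count is 62, meeting the 58 threshold), but is set aside by (n): (n) is engaged — the compliance score is 9 points, less than the 10 points limit. Exception (c) does not apply.
Exception (d) requires that the wastewater contains only substances listed in Schedule A; but the wastewater includes a non-Schedule-A substance, so (d) is unavailable.
None of the exceptions is available; § 31 applies in full.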